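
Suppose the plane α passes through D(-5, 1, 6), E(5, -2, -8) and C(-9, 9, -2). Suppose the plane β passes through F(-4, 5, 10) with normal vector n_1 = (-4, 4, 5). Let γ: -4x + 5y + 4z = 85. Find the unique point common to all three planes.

(-9, 5, 6)

DE = (10, -3, -14), DC = (-4, 8, -8); a normal to α is DE × DC = (136, 136, 68).
Using D: α has equation 136x + 136y + 68z = -136.
β: n_1·r = n_1·F gives -4x + 4y + 5z = 86.
Solving the 3×3 linear system 136x + 136y + 68z = -136, -4x + 4y + 5z = 86, -4x + 5y + 4z = 85 (e.g. by elimination or Cramer's rule, determinant = -2040) gives (-9, 5, 6).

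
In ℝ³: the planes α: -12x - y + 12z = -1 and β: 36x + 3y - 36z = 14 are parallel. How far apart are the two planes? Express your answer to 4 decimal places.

0.2157

Rescale β by 1/(-3): -12x - y + 12z = -14/3. Then distance = |-1 − (-14/3)| / √289 ≈ 0.2157.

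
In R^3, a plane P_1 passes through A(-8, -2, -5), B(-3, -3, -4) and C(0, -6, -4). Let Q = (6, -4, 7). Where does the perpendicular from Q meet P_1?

(8, -2, -1)

AB = (5, -1, 1), AC = (8, -4, 1); a normal to P_1 is AB × AC = (3, 3, -12).
Using A: P_1 has equation 3x + 3y - 12z = 30.
Foot = Q − λn with λ = (n·Q − d)/|n|² = (-78 − 30)/162 = -2/3.
Foot = (6, -4, 7) − (-2/3)·(3, 3, -12) = (8, -2, -1).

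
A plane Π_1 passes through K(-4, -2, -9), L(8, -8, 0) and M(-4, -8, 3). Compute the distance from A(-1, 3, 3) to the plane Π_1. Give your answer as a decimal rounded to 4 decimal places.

KL = (12, -6, 9), KM = (0, -6, 12); a normal to Π_1 is KL × KM = (-18, -144, -72).
Using K: Π_1 has equation -18x - 144y - 72z = 1008.
n·A − d = (-18)·(-1) + (-144)·(3) + (-72)·(3) − 1008 = -1638; |n| = √26244.
Distance = |-1638| / √26244 = 1638/√26244 ≈ 10.1111.

10.1111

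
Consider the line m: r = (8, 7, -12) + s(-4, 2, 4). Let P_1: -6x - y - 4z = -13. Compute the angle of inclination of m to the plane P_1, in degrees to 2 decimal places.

sin θ = |n·v| / (|n||v|) = |6| / (√53 · √36) = 0.13736.
θ ≈ 7.90°.

7.90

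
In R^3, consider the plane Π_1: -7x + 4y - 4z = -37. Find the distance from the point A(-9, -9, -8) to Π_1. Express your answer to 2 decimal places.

n·A − d = (-7)·(-9) + (4)·(-9) + (-4)·(-8) − (-37) = 96; |n| = √81.
Distance = |96| / √81 = 96/√81 ≈ 10.67.

10.67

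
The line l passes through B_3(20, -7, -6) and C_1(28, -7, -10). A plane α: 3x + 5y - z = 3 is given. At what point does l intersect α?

(12, -7, -2)

A direction vector for l is C_1 − B_3 = (8, 0, -4).
Substitute r = (20, -7, -6) + t(8, 0, -4) into the plane: 31 + 28t = 3, so t = -1.
Intersection: (20, -7, -6) + (-1)·(8, 0, -4) = (12, -7, -2).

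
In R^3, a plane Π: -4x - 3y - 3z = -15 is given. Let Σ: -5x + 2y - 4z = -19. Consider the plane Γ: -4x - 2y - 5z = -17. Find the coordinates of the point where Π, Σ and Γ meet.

Solving the 3×3 linear system -4x - 3y - 3z = -15, -5x + 2y - 4z = -19, -4x - 2y - 5z = -17 (e.g. by elimination or Cramer's rule, determinant = 45) gives (3, 0, 1).

(3, 0, 1)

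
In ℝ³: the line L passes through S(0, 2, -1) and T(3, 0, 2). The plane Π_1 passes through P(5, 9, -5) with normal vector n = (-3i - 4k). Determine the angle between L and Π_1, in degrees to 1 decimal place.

A direction vector for L is T − S = (3, -2, 3).
Π_1: n·r = n·P gives -3x - 4z = 5.
sin θ = |n·v| / (|n||v|) = |-21| / (√25 · √22) = 0.89544.
θ ≈ 63.6°.

63.6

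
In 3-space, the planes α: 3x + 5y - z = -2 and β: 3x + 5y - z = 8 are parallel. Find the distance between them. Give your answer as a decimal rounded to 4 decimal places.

Same normal n = (3, 5, -1) with |n| = √35; distance = |-2 − 8| / |n| = 10/√35 ≈ 1.6903.

1.6903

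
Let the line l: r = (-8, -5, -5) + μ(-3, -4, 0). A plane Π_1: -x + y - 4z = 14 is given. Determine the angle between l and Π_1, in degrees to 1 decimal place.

sin θ = |n·v| / (|n||v|) = |-1| / (√18 · √25) = 0.04714.
θ ≈ 2.7°.

2.7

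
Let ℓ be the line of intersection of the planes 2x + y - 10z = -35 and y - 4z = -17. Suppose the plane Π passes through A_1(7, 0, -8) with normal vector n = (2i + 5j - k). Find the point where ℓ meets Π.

(6, 3, 5)

Direction of ℓ: (2, 1, -10) × (0, 1, -4) = (6, 8, 2).
A point on ℓ: solving the two plane equations with x = 15 gives (15, 15, 8).
Π: n·r = n·A_1 gives 2x + 5y - z = 22.
Substitute r = (15, 15, 8) + t(6, 8, 2) into the plane: 97 + 50t = 22, so t = -3/2.
Intersection: (15, 15, 8) + (-3/2)·(6, 8, 2) = (6, 3, 5).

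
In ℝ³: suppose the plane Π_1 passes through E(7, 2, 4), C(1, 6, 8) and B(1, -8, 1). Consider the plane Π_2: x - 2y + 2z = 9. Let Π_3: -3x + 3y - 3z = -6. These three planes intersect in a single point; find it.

(-5, 0, 7)

EC = (-6, 4, 4), EB = (-6, -10, -3); a normal to Π_1 is EC × EB = (28, -42, 84).
Using E: Π_1 has equation 28x - 42y + 84z = 448.
Solving the 3×3 linear system 28x - 42y + 84z = 448, x - 2y + 2z = 9, -3x + 3y - 3z = -6 (e.g. by elimination or Cramer's rule, determinant = -126) gives (-5, 0, 7).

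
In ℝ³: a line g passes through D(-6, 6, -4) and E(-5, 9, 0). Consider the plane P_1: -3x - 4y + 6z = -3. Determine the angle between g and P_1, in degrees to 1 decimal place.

13.1

A direction vector for g is E − D = (1, 3, 4).
sin θ = |n·v| / (|n||v|) = |9| / (√61 · √26) = 0.22599.
θ ≈ 13.1°.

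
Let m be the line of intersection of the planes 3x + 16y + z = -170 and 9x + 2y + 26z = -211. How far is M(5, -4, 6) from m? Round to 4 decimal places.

15.5116

Direction of m: (3, 16, 1) × (9, 2, 26) = (414, -69, -138).
A point on m: solving the two plane equations with x = -1 gives (-1, -10, -7).
Taking (-1, -10, -7) on m with direction v = (414, -69, -138): w = M − (-1, -10, -7) = (6, 6, 13), and w × v = (69, 6210, -2898).
Distance = |w × v| / |v| = √46967265 / √195201 ≈ 15.5116.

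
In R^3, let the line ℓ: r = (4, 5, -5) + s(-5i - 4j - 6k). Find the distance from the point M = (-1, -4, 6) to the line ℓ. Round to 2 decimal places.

Taking (4, 5, -5) on ℓ with direction v = (-5, -4, -6): w = M − (4, 5, -5) = (-5, -9, 11), and w × v = (98, -85, -25).
Distance = |w × v| / |v| = √17454 / √77 ≈ 15.06.

15.06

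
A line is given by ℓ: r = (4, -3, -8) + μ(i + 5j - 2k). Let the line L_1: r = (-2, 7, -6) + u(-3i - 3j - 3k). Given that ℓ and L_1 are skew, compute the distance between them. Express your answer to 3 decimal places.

Common perpendicular direction n = (1, 5, -2) × (-3, -3, -3) = (-21, 9, 12).
With w = (-2, 7, -6) − (4, -3, -8) = (-6, 10, 2), w · n = 240.
Distance = |w · n| / |n| = |240| / √666 ≈ 9.300.

9.300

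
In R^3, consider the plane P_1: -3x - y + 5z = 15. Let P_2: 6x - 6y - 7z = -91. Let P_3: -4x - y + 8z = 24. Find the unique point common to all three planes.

Solving the 3×3 linear system -3x - y + 5z = 15, 6x - 6y - 7z = -91, -4x - y + 8z = 24 (e.g. by elimination or Cramer's rule, determinant = 35) gives (-6, 8, 1).

(-6, 8, 1)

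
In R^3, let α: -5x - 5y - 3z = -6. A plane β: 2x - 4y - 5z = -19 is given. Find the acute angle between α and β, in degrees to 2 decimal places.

60.98

cos θ = |n₁·n₂| / (|n₁||n₂|) = |25| / (√59 · √45).
θ = arccos(0.48519) ≈ 60.98°.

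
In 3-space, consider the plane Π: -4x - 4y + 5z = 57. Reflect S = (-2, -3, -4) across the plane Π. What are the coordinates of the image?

(-10, -11, 6)

λ = (n·S − d)/|n|² = (0 − 57)/57 = -1.
Reflection = S − 2λn = (-2, -3, -4) − (-2)·(-4, -4, 5) = (-10, -11, 6).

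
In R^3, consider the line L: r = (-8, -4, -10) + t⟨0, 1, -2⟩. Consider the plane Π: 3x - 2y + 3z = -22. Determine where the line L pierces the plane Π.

(-8, -7, -4)

Substitute r = (-8, -4, -10) + t(0, 1, -2) into the plane: -46 + (-8)t = -22, so t = -3.
Intersection: (-8, -4, -10) + (-3)·(0, 1, -2) = (-8, -7, -4).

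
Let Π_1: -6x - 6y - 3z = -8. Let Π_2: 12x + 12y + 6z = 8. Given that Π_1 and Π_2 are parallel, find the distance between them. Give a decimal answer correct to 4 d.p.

0.4444

Rescale Π_2 by 1/(-2): -6x - 6y - 3z = -4. Then distance = |-8 − (-4)| / √81 ≈ 0.4444.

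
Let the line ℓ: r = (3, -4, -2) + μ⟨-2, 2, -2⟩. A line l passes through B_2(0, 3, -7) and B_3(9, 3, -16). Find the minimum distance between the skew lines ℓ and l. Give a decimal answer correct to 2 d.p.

2.45

A direction vector for l is B_3 − B_2 = (9, 0, -9).
Common perpendicular direction n = (-2, 2, -2) × (9, 0, -9) = (-18, -36, -18).
With w = (0, 3, -7) − (3, -4, -2) = (-3, 7, -5), w · n = -108.
Distance = |w · n| / |n| = |-108| / √1944 ≈ 2.45.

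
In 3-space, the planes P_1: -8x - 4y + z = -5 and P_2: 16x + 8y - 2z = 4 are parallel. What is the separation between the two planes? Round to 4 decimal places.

Rescale P_2 by 1/(-2): -8x - 4y + z = -2. Then distance = |-5 − (-2)| / √81 ≈ 0.3333.

0.3333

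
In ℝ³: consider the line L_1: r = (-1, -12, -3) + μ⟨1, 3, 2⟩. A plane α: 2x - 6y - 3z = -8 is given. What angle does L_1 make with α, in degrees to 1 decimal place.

sin θ = |n·v| / (|n||v|) = |-22| / (√49 · √14) = 0.83996.
θ ≈ 57.1°.

57.1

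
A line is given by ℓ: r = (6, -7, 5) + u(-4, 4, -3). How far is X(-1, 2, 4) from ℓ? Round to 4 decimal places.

Taking (6, -7, 5) on ℓ with direction v = (-4, 4, -3): w = X − (6, -7, 5) = (-7, 9, -1), and w × v = (-23, -17, 8).
Distance = |w × v| / |v| = √882 / √41 ≈ 4.6381.

4.6381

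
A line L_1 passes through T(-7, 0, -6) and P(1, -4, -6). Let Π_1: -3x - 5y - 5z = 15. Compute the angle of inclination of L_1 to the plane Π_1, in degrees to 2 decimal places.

A direction vector for L_1 is P − T = (8, -4, 0).
sin θ = |n·v| / (|n||v|) = |-4| / (√59 · √80) = 0.05822.
θ ≈ 3.34°.

3.34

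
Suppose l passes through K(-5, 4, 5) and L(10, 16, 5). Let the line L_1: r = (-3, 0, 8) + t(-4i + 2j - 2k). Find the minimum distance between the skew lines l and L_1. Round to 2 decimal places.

0.76

A direction vector for l is L − K = (15, 12, 0).
Common perpendicular direction n = (15, 12, 0) × (-4, 2, -2) = (-24, 30, 78).
With w = (-3, 0, 8) − (-5, 4, 5) = (2, -4, 3), w · n = 66.
Distance = |w · n| / |n| = |66| / √7560 ≈ 0.76.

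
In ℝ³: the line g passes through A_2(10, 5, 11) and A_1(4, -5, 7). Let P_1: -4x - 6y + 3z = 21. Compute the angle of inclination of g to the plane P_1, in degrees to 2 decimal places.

A direction vector for g is A_1 − A_2 = (-6, -10, -4).
sin θ = |n·v| / (|n||v|) = |72| / (√61 · √152) = 0.74773.
θ ≈ 48.39°.

48.39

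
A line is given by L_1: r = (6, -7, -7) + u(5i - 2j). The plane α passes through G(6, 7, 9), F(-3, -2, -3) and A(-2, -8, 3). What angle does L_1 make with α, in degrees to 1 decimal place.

GF = (-9, -9, -12), GA = (-8, -15, -6); a normal to α is GF × GA = (-126, 42, 63).
Using G: α has equation -126x + 42y + 63z = 105.
sin θ = |n·v| / (|n||v|) = |-714| / (√21609 · √29) = 0.90195.
θ ≈ 64.4°.

64.4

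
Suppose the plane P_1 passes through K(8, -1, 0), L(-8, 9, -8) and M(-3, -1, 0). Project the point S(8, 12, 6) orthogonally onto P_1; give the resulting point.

(8, 4, -4)

KL = (-16, 10, -8), KM = (-11, 0, 0); a normal to P_1 is KL × KM = (0, 88, 110).
Using K: P_1 has equation 88y + 110z = -88.
Foot = S − λn with λ = (n·S − d)/|n|² = (1716 − (-88))/19844 = 1/11.
Foot = (8, 12, 6) − (1/11)·(0, 88, 110) = (8, 4, -4).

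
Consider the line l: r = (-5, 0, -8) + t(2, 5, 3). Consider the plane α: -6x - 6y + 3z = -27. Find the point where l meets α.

Substitute r = (-5, 0, -8) + t(2, 5, 3) into the plane: 6 + (-33)t = -27, so t = 1.
Intersection: (-5, 0, -8) + 1·(2, 5, 3) = (-3, 5, -5).

(-3, 5, -5)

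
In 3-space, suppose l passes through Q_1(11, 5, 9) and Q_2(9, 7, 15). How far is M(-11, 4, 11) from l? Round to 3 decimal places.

A direction vector for l is Q_2 − Q_1 = (-2, 2, 6).
Taking (11, 5, 9) on l with direction v = (-2, 2, 6): w = M − (11, 5, 9) = (-22, -1, 2), and w × v = (-10, 128, -46).
Distance = |w × v| / |v| = √18600 / √44 ≈ 20.560.

20.560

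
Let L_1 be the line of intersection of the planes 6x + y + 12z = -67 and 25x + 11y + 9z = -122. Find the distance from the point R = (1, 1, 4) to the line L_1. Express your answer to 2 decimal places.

9.09

Direction of L_1: (6, 1, 12) × (25, 11, 9) = (-123, 246, 41).
A point on L_1: solving the two plane equations with x = -3 gives (-3, -1, -4).
Taking (-3, -1, -4) on L_1 with direction v = (-123, 246, 41): w = R − (-3, -1, -4) = (4, 2, 8), and w × v = (-1886, -1148, 1230).
Distance = |w × v| / |v| = √6387800 / √77326 ≈ 9.09.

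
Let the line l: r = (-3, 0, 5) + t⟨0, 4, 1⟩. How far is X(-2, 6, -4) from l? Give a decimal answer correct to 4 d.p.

10.2355

Taking (-3, 0, 5) on l with direction v = (0, 4, 1): w = X − (-3, 0, 5) = (1, 6, -9), and w × v = (42, -1, 4).
Distance = |w × v| / |v| = √1781 / √17 ≈ 10.2355.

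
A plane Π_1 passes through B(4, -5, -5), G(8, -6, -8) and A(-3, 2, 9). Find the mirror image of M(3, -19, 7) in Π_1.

(-3, 11, -11)

BG = (4, -1, -3), BA = (-7, 7, 14); a normal to Π_1 is BG × BA = (7, -35, 21).
Using B: Π_1 has equation 7x - 35y + 21z = 98.
λ = (n·M − d)/|n|² = (833 − 98)/1715 = 3/7.
Reflection = M − 2λn = (3, -19, 7) − (6/7)·(7, -35, 21) = (-3, 11, -11).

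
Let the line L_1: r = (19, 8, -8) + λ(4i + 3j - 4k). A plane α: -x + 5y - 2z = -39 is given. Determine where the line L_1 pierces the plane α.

(3, -4, 8)

Substitute r = (19, 8, -8) + t(4, 3, -4) into the plane: 37 + 19t = -39, so t = -4.
Intersection: (19, 8, -8) + (-4)·(4, 3, -4) = (3, -4, 8).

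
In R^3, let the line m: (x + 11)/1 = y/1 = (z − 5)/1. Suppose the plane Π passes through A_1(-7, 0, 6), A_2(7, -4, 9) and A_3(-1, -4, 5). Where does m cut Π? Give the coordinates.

(-9, 2, 7)

m has direction (1, 1, 1) through (-11, 0, 5).
A_1A_2 = (14, -4, 3), A_1A_3 = (6, -4, -1); a normal to Π is A_1A_2 × A_1A_3 = (16, 32, -32).
Using A_1: Π has equation 16x + 32y - 32z = -304.
Substitute r = (-11, 0, 5) + t(1, 1, 1) into the plane: -336 + 16t = -304, so t = 2.
Intersection: (-11, 0, 5) + 2·(1, 1, 1) = (-9, 2, 7).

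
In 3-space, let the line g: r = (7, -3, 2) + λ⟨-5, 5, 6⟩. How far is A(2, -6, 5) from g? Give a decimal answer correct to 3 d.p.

Taking (7, -3, 2) on g with direction v = (-5, 5, 6): w = A − (7, -3, 2) = (-5, -3, 3), and w × v = (-33, 15, -40).
Distance = |w × v| / |v| = √2914 / √86 ≈ 5.821.

5.821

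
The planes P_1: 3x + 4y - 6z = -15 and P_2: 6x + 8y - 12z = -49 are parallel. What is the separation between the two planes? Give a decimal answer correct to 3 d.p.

Rescale P_2 by 1/2: 3x + 4y - 6z = -49/2. Then distance = |-15 − (-49/2)| / √61 ≈ 1.216.

1.216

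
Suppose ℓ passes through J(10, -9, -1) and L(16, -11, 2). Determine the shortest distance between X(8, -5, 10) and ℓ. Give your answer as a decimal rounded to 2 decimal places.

11.73

A direction vector for ℓ is L − J = (6, -2, 3).
Taking (10, -9, -1) on ℓ with direction v = (6, -2, 3): w = X − (10, -9, -1) = (-2, 4, 11), and w × v = (34, 72, -20).
Distance = |w × v| / |v| = √6740 / √49 ≈ 11.73.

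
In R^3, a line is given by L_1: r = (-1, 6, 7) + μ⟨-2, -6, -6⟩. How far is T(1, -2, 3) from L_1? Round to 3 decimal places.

Taking (-1, 6, 7) on L_1 with direction v = (-2, -6, -6): w = T − (-1, 6, 7) = (2, -8, -4), and w × v = (24, 20, -28).
Distance = |w × v| / |v| = √1760 / √76 ≈ 4.812.

4.812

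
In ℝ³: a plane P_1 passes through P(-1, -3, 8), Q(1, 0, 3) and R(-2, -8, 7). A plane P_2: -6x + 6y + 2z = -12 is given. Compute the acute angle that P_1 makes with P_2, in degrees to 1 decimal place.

PQ = (2, 3, -5), PR = (-1, -5, -1); a normal to P_1 is PQ × PR = (-28, 7, -7).
Using P: P_1 has equation -28x + 7y - 7z = -49.
cos θ = |n₁·n₂| / (|n₁||n₂|) = |196| / (√882 · √76).
θ = arccos(0.75703) ≈ 40.8°.

40.8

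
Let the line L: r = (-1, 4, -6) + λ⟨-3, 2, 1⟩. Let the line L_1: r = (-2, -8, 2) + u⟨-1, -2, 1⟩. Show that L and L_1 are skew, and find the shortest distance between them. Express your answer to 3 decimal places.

Common perpendicular direction n = (-3, 2, 1) × (-1, -2, 1) = (4, 2, 8).
With w = (-2, -8, 2) − (-1, 4, -6) = (-1, -12, 8), w · n = 36.
Since n ≠ 0 the lines are not parallel, and w · n = 36 ≠ 0 so they do not intersect; hence they are skew.
Distance = |w · n| / |n| = |36| / √84 ≈ 3.928.

3.928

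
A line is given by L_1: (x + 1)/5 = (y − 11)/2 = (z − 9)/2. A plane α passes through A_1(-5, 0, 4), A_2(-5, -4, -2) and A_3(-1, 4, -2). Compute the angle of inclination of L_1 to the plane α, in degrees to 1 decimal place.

L_1 has direction (5, 2, 2) through (-1, 11, 9).
A_1A_2 = (0, -4, -6), A_1A_3 = (4, 4, -6); a normal to α is A_1A_2 × A_1A_3 = (48, -24, 16).
Using A_1: α has equation 48x - 24y + 16z = -176.
sin θ = |n·v| / (|n||v|) = |224| / (√3136 · √33) = 0.69631.
θ ≈ 44.1°.

44.1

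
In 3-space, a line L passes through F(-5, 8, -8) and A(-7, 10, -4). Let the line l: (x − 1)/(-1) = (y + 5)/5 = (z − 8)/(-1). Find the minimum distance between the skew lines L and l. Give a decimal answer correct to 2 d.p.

7.53

A direction vector for L is A − F = (-2, 2, 4).
l has direction (-1, 5, -1) through (1, -5, 8).
Common perpendicular direction n = (-2, 2, 4) × (-1, 5, -1) = (-22, -6, -8).
With w = (1, -5, 8) − (-5, 8, -8) = (6, -13, 16), w · n = -182.
Distance = |w · n| / |n| = |-182| / √584 ≈ 7.53.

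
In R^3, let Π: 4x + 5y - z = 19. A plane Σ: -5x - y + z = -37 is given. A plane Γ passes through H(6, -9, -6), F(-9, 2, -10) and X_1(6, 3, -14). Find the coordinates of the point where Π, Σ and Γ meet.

(6, -3, -10)

HF = (-15, 11, -4), HX_1 = (0, 12, -8); a normal to Γ is HF × HX_1 = (-40, -120, -180).
Using H: Γ has equation -40x - 120y - 180z = 1920.
Solving the 3×3 linear system 4x + 5y - z = 19, -5x - y + z = -37, -40x - 120y - 180z = 1920 (e.g. by elimination or Cramer's rule, determinant = -4060) gives (6, -3, -10).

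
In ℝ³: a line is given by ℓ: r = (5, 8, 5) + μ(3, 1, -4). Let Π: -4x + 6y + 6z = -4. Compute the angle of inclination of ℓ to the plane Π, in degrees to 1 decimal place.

38.8

sin θ = |n·v| / (|n||v|) = |-30| / (√88 · √26) = 0.62718.
θ ≈ 38.8°.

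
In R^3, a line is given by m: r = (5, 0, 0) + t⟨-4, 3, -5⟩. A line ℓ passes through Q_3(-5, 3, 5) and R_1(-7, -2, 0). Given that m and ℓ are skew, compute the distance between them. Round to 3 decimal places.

A direction vector for ℓ is R_1 − Q_3 = (-2, -5, -5).
Common perpendicular direction n = (-4, 3, -5) × (-2, -5, -5) = (-40, -10, 26).
With w = (-5, 3, 5) − (5, 0, 0) = (-10, 3, 5), w · n = 500.
Distance = |w · n| / |n| = |500| / √2376 ≈ 10.258.

10.258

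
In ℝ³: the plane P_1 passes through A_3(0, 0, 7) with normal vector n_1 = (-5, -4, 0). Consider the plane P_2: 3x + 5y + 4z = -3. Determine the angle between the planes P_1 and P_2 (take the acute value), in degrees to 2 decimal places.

39.37

P_1: n_1·r = n_1·A_3 gives -5x - 4y = 0.
cos θ = |n₁·n₂| / (|n₁||n₂|) = |-35| / (√41 · √50).
θ = arccos(0.77302) ≈ 39.37°.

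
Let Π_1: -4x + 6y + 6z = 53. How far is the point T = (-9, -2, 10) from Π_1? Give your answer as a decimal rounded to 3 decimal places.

n·T − d = (-4)·(-9) + (6)·(-2) + (6)·(10) − 53 = 31; |n| = √88.
Distance = |31| / √88 = 31/√88 ≈ 3.305.

3.305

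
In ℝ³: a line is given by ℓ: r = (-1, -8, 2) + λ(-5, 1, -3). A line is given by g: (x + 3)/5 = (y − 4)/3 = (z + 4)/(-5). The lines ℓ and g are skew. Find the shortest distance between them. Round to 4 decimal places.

g has direction (5, 3, -5) through (-3, 4, -4).
Common perpendicular direction n = (-5, 1, -3) × (5, 3, -5) = (4, -40, -20).
With w = (-3, 4, -4) − (-1, -8, 2) = (-2, 12, -6), w · n = -368.
Distance = |w · n| / |n| = |-368| / √2016 ≈ 8.1960.

8.1960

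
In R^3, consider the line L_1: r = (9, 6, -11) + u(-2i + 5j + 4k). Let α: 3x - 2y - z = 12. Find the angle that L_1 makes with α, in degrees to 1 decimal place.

sin θ = |n·v| / (|n||v|) = |-20| / (√14 · √45) = 0.79682.
θ ≈ 52.8°.

52.8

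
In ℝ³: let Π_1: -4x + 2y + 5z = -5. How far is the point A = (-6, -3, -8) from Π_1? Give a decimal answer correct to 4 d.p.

2.5342

n·A − d = (-4)·(-6) + (2)·(-3) + (5)·(-8) − (-5) = -17; |n| = √45.
Distance = |-17| / √45 = 17/√45 ≈ 2.5342.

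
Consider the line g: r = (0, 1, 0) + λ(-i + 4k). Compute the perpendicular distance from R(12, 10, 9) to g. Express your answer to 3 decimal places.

Taking (0, 1, 0) on g with direction v = (-1, 0, 4): w = R − (0, 1, 0) = (12, 9, 9), and w × v = (36, -57, 9).
Distance = |w × v| / |v| = √4626 / √17 ≈ 16.496.

16.496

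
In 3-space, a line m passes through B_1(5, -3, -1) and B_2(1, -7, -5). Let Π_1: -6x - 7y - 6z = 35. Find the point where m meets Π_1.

(3, -5, -3)

A direction vector for m is B_2 − B_1 = (-4, -4, -4).
Substitute r = (5, -3, -1) + t(-4, -4, -4) into the plane: -3 + 76t = 35, so t = 1/2.
Intersection: (5, -3, -1) + (1/2)·(-4, -4, -4) = (3, -5, -3).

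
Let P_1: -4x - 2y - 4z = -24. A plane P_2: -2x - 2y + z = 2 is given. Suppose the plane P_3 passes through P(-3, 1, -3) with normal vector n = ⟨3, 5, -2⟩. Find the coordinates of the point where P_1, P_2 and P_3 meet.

P_3: n·r = n·P gives 3x + 5y - 2z = 2.
Solving the 3×3 linear system -4x - 2y - 4z = -24, -2x - 2y + z = 2, 3x + 5y - 2z = 2 (e.g. by elimination or Cramer's rule, determinant = 22) gives (-2, 4, 6).

(-2, 4, 6)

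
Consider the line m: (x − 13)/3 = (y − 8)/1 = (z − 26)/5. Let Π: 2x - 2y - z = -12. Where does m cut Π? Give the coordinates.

(1, 4, 6)

m has direction (3, 1, 5) through (13, 8, 26).
Substitute r = (13, 8, 26) + t(3, 1, 5) into the plane: -16 + (-1)t = -12, so t = -4.
Intersection: (13, 8, 26) + (-4)·(3, 1, 5) = (1, 4, 6).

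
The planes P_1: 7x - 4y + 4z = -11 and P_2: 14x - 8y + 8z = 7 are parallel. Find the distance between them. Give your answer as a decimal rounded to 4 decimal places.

Rescale P_2 by 1/2: 7x - 4y + 4z = 7/2. Then distance = |-11 − (7/2)| / √81 ≈ 1.6111.

1.6111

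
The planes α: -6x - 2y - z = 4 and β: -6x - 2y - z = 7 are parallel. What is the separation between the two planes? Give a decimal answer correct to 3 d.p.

0.469

Same normal n = (-6, -2, -1) with |n| = √41; distance = |4 − 7| / |n| = 3/√41 ≈ 0.469.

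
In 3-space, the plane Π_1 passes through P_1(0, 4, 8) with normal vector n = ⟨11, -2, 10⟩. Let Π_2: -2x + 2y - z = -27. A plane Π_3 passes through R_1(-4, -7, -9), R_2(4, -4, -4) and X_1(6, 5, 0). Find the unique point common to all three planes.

Π_1: n·r = n·P_1 gives 11x - 2y + 10z = 72.
R_1R_2 = (8, 3, 5), R_1X_1 = (10, 12, 9); a normal to Π_3 is R_1R_2 × R_1X_1 = (-33, -22, 66).
Using R_1: Π_3 has equation -33x - 22y + 66z = -308.
Solving the 3×3 linear system 11x - 2y + 10z = 72, -2x + 2y - z = -27, -33x - 22y + 66z = -308 (e.g. by elimination or Cramer's rule, determinant = 1980) gives (8, -7, -3).

(8, -7, -3)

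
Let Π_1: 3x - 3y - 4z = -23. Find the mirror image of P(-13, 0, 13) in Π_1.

(-1, -12, -3)

λ = (n·P − d)/|n|² = (-91 − (-23))/34 = -2.
Reflection = P − 2λn = (-13, 0, 13) − (-4)·(3, -3, -4) = (-1, -12, -3).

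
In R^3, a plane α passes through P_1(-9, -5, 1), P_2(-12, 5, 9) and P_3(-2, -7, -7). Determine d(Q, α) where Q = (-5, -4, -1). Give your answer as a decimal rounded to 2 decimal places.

1.00

P_1P_2 = (-3, 10, 8), P_1P_3 = (7, -2, -8); a normal to α is P_1P_2 × P_1P_3 = (-64, 32, -64).
Using P_1: α has equation -64x + 32y - 64z = 352.
n·Q − d = (-64)·(-5) + (32)·(-4) + (-64)·(-1) − 352 = -96; |n| = √9216.
Distance = |-96| / √9216 = 96/√9216 ≈ 1.00.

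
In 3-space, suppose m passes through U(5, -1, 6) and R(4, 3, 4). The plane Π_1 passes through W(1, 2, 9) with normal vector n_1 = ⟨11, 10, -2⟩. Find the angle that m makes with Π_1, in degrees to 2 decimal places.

A direction vector for m is R − U = (-1, 4, -2).
Π_1: n_1·r = n_1·W gives 11x + 10y - 2z = 13.
sin θ = |n·v| / (|n||v|) = |33| / (√225 · √21) = 0.48008.
θ ≈ 28.69°.

28.69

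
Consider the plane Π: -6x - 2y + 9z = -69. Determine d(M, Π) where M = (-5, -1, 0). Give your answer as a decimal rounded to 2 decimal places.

9.18

n·M − d = (-6)·(-5) + (-2)·(-1) + (9)·(0) − (-69) = 101; |n| = √121.
Distance = |101| / √121 = 101/√121 ≈ 9.18.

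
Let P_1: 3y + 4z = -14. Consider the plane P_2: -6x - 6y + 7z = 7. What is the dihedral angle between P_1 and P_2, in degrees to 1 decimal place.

cos θ = |n₁·n₂| / (|n₁||n₂|) = |10| / (√25 · √121).
θ = arccos(0.18182) ≈ 79.5°.

79.5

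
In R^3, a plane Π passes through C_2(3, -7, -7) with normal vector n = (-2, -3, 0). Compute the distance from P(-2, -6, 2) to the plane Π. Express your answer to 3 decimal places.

Π: n·r = n·C_2 gives -2x - 3y = 15.
n·P − d = (-2)·(-2) + (-3)·(-6) + (0)·(2) − 15 = 7; |n| = √13.
Distance = |7| / √13 = 7/√13 ≈ 1.941.

1.941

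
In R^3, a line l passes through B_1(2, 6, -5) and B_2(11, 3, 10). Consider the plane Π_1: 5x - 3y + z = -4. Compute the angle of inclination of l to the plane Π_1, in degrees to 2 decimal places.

41.08

A direction vector for l is B_2 − B_1 = (9, -3, 15).
sin θ = |n·v| / (|n||v|) = |69| / (√35 · √315) = 0.65714.
θ ≈ 41.08°.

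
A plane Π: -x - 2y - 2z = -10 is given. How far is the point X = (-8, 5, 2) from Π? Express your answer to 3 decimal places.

n·X − d = (-1)·(-8) + (-2)·(5) + (-2)·(2) − (-10) = 4; |n| = √9.
Distance = |4| / √9 = 4/√9 ≈ 1.333.

1.333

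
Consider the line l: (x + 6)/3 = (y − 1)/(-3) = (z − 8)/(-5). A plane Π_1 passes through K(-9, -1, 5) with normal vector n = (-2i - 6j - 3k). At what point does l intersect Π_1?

(-3, -2, 3)

l has direction (3, -3, -5) through (-6, 1, 8).
Π_1: n·r = n·K gives -2x - 6y - 3z = 9.
Substitute r = (-6, 1, 8) + t(3, -3, -5) into the plane: -18 + 27t = 9, so t = 1.
Intersection: (-6, 1, 8) + 1·(3, -3, -5) = (-3, -2, 3).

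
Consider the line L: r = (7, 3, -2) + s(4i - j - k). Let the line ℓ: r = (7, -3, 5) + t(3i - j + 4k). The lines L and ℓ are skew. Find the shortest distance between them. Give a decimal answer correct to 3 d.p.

Common perpendicular direction n = (4, -1, -1) × (3, -1, 4) = (-5, -19, -1).
With w = (7, -3, 5) − (7, 3, -2) = (0, -6, 7), w · n = 107.
Distance = |w · n| / |n| = |107| / √387 ≈ 5.439.

5.439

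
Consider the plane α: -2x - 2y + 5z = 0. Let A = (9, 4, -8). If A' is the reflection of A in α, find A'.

(1, -4, 12)

λ = (n·A − d)/|n|² = (-66 − 0)/33 = -2.
Reflection = A − 2λn = (9, 4, -8) − (-4)·(-2, -2, 5) = (1, -4, 12).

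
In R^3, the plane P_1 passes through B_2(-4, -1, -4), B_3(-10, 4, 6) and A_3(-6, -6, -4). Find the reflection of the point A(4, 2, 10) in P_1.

(-16, 10, -6)

B_2B_3 = (-6, 5, 10), B_2A_3 = (-2, -5, 0); a normal to P_1 is B_2B_3 × B_2A_3 = (50, -20, 40).
Using B_2: P_1 has equation 50x - 20y + 40z = -340.
λ = (n·A − d)/|n|² = (560 − (-340))/4500 = 1/5.
Reflection = A − 2λn = (4, 2, 10) − (2/5)·(50, -20, 40) = (-16, 10, -6).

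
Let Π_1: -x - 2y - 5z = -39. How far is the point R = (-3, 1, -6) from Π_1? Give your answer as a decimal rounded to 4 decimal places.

12.7802

n·R − d = (-1)·(-3) + (-2)·(1) + (-5)·(-6) − (-39) = 70; |n| = √30.
Distance = |70| / √30 = 70/√30 ≈ 12.7802.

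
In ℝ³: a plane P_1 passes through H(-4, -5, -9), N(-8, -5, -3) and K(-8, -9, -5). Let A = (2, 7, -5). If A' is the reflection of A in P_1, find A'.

HN = (-4, 0, 6), HK = (-4, -4, 4); a normal to P_1 is HN × HK = (24, -8, 16).
Using H: P_1 has equation 24x - 8y + 16z = -200.
λ = (n·A − d)/|n|² = (-88 − (-200))/896 = 1/8.
Reflection = A − 2λn = (2, 7, -5) − (1/4)·(24, -8, 16) = (-4, 9, -9).

(-4, 9, -9)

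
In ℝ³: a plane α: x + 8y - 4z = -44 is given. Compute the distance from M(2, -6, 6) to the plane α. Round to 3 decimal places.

2.889

n·M − d = (1)·(2) + (8)·(-6) + (-4)·(6) − (-44) = -26; |n| = √81.
Distance = |-26| / √81 = 26/√81 ≈ 2.889.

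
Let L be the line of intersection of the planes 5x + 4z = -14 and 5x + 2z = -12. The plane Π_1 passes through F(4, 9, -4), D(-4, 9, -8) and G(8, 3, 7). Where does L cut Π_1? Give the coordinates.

Direction of L: (5, 0, 4) × (5, 0, 2) = (0, 10, 0).
A point on L: solving the two plane equations with y = 10 gives (-2, 10, -1).
FD = (-8, 0, -4), FG = (4, -6, 11); a normal to Π_1 is FD × FG = (-24, 72, 48).
Using F: Π_1 has equation -24x + 72y + 48z = 360.
Substitute r = (-2, 10, -1) + t(0, 10, 0) into the plane: 720 + 720t = 360, so t = -1/2.
Intersection: (-2, 10, -1) + (-1/2)·(0, 10, 0) = (-2, 5, -1).

(-2, 5, -1)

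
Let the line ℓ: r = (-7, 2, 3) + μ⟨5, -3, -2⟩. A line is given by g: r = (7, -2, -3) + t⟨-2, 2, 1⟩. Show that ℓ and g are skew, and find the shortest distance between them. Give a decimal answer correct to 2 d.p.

Common perpendicular direction n = (5, -3, -2) × (-2, 2, 1) = (1, -1, 4).
With w = (7, -2, -3) − (-7, 2, 3) = (14, -4, -6), w · n = -6.
Since n ≠ 0 the lines are not parallel, and w · n = -6 ≠ 0 so they do not intersect; hence they are skew.
Distance = |w · n| / |n| = |-6| / √18 ≈ 1.41.

1.41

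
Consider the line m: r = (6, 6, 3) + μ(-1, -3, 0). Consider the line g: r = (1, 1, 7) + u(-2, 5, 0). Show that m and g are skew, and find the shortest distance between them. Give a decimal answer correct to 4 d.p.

4.0000

Common perpendicular direction n = (-1, -3, 0) × (-2, 5, 0) = (0, 0, -11).
With w = (1, 1, 7) − (6, 6, 3) = (-5, -5, 4), w · n = -44.
Since n ≠ 0 the lines are not parallel, and w · n = -44 ≠ 0 so they do not intersect; hence they are skew.
Distance = |w · n| / |n| = |-44| / √121 ≈ 4.0000.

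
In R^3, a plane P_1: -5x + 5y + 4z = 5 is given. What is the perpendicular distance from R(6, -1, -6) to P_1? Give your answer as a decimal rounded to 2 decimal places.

n·R − d = (-5)·(6) + (5)·(-1) + (4)·(-6) − 5 = -64; |n| = √66.
Distance = |-64| / √66 = 64/√66 ≈ 7.88.

7.88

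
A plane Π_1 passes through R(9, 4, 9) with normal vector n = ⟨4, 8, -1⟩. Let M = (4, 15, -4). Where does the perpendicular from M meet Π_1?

Π_1: n·r = n·R gives 4x + 8y - z = 59.
Foot = M − λn with λ = (n·M − d)/|n|² = (140 − 59)/81 = 1.
Foot = (4, 15, -4) − 1·(4, 8, -1) = (0, 7, -3).

(0, 7, -3)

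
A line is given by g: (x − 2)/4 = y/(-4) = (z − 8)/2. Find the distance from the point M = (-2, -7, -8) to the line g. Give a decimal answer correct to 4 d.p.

g has direction (4, -4, 2) through (2, 0, 8).
Taking (2, 0, 8) on g with direction v = (4, -4, 2): w = M − (2, 0, 8) = (-4, -7, -16), and w × v = (-78, -56, 44).
Distance = |w × v| / |v| = √11156 / √36 ≈ 17.6037.

17.6037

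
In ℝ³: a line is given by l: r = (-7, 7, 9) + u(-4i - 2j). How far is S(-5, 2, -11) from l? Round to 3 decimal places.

Taking (-7, 7, 9) on l with direction v = (-4, -2, 0): w = S − (-7, 7, 9) = (2, -5, -20), and w × v = (-40, 80, -24).
Distance = |w × v| / |v| = √8576 / √20 ≈ 20.707.

20.707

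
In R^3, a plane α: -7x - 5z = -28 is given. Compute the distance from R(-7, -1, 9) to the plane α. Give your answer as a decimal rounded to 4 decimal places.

3.7199

n·R − d = (-7)·(-7) + (0)·(-1) + (-5)·(9) − (-28) = 32; |n| = √74.
Distance = |32| / √74 = 32/√74 ≈ 3.7199.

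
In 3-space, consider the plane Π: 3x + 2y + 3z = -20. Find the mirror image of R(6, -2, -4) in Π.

λ = (n·R − d)/|n|² = (2 − (-20))/22 = 1.
Reflection = R − 2λn = (6, -2, -4) − 2·(3, 2, 3) = (0, -6, -10).

(0, -6, -10)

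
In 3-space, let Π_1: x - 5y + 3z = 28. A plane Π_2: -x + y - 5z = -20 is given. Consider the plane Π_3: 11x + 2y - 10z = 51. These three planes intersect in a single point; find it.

(7, -3, 2)

Solving the 3×3 linear system x - 5y + 3z = 28, -x + y - 5z = -20, 11x + 2y - 10z = 51 (e.g. by elimination or Cramer's rule, determinant = 286) gives (7, -3, 2).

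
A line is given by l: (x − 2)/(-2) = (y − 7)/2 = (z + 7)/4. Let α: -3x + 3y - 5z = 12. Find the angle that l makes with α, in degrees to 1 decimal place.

14.4

l has direction (-2, 2, 4) through (2, 7, -7).
sin θ = |n·v| / (|n||v|) = |-8| / (√43 · √24) = 0.24903.
θ ≈ 14.4°.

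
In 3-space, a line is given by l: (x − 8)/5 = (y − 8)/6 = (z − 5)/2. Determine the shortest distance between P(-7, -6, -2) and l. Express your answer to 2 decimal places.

l has direction (5, 6, 2) through (8, 8, 5).
Taking (8, 8, 5) on l with direction v = (5, 6, 2): w = P − (8, 8, 5) = (-15, -14, -7), and w × v = (14, -5, -20).
Distance = |w × v| / |v| = √621 / √65 ≈ 3.09.

3.09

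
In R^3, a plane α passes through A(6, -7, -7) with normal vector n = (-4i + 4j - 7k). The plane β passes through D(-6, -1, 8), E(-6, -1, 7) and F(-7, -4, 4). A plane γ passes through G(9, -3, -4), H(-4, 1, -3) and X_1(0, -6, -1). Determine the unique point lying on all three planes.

(-8, -7, 1)

α: n·r = n·A gives -4x + 4y - 7z = -3.
DE = (0, 0, -1), DF = (-1, -3, -4); a normal to β is DE × DF = (-3, 1, 0).
Using D: β has equation -3x + y = 17.
GH = (-13, 4, 1), GX_1 = (-9, -3, 3); a normal to γ is GH × GX_1 = (15, 30, 75).
Using G: γ has equation 15x + 30y + 75z = -255.
Solving the 3×3 linear system -4x + 4y - 7z = -3, -3x + y = 17, 15x + 30y + 75z = -255 (e.g. by elimination or Cramer's rule, determinant = 1335) gives (-8, -7, 1).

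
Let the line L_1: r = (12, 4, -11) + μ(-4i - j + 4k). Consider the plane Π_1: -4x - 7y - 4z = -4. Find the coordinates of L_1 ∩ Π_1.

(-4, 0, 5)

Substitute r = (12, 4, -11) + t(-4, -1, 4) into the plane: -32 + 7t = -4, so t = 4.
Intersection: (12, 4, -11) + 4·(-4, -1, 4) = (-4, 0, 5).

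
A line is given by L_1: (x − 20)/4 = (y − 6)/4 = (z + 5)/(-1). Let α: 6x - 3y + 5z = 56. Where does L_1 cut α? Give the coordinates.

(8, -6, -2)

L_1 has direction (4, 4, -1) through (20, 6, -5).
Substitute r = (20, 6, -5) + t(4, 4, -1) into the plane: 77 + 7t = 56, so t = -3.
Intersection: (20, 6, -5) + (-3)·(4, 4, -1) = (8, -6, -2).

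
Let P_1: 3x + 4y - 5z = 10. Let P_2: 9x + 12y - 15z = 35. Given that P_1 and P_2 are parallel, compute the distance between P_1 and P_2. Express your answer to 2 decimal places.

0.24

Rescale P_2 by 1/3: 3x + 4y - 5z = 35/3. Then distance = |10 − (35/3)| / √50 ≈ 0.24.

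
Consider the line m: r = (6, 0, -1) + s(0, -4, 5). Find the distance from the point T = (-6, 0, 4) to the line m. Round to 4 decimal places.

12.3998

Taking (6, 0, -1) on m with direction v = (0, -4, 5): w = T − (6, 0, -1) = (-12, 0, 5), and w × v = (20, 60, 48).
Distance = |w × v| / |v| = √6304 / √41 ≈ 12.3998.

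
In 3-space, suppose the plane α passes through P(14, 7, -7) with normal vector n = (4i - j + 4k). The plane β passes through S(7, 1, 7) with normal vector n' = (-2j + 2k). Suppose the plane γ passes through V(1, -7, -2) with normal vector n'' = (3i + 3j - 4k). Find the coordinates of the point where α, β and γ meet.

(3, -5, 1)

α: n·r = n·P gives 4x - y + 4z = 21.
β: n'·r = n'·S gives -2y + 2z = 12.
γ: n''·r = n''·V gives 3x + 3y - 4z = -10.
Solving the 3×3 linear system 4x - y + 4z = 21, -2y + 2z = 12, 3x + 3y - 4z = -10 (e.g. by elimination or Cramer's rule, determinant = 26) gives (3, -5, 1).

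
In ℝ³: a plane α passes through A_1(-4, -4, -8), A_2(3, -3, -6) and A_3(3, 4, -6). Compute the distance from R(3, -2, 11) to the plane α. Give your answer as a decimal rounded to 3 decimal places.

16.346

A_1A_2 = (7, 1, 2), A_1A_3 = (7, 8, 2); a normal to α is A_1A_2 × A_1A_3 = (-14, 0, 49).
Using A_1: α has equation -14x + 49z = -336.
n·R − d = (-14)·(3) + (0)·(-2) + (49)·(11) − (-336) = 833; |n| = √2597.
Distance = |833| / √2597 = 833/√2597 ≈ 16.346.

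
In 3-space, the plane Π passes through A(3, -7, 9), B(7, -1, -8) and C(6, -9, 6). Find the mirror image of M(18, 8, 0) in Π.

(-6, -10, -12)

AB = (4, 6, -17), AC = (3, -2, -3); a normal to Π is AB × AC = (-52, -39, -26).
Using A: Π has equation -52x - 39y - 26z = -117.
λ = (n·M − d)/|n|² = (-1248 − (-117))/4901 = -3/13.
Reflection = M − 2λn = (18, 8, 0) − (-6/13)·(-52, -39, -26) = (-6, -10, -12).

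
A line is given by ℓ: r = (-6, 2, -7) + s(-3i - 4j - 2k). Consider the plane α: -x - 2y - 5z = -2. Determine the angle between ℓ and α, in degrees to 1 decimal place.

sin θ = |n·v| / (|n||v|) = |21| / (√30 · √29) = 0.71197.
θ ≈ 45.4°.

45.4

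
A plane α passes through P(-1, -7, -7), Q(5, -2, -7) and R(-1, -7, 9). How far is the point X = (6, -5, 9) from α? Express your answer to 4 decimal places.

2.9448

PQ = (6, 5, 0), PR = (0, 0, 16); a normal to α is PQ × PR = (80, -96, 0).
Using P: α has equation 80x - 96y = 592.
n·X − d = (80)·(6) + (-96)·(-5) + (0)·(9) − 592 = 368; |n| = √15616.
Distance = |368| / √15616 = 368/√15616 ≈ 2.9448.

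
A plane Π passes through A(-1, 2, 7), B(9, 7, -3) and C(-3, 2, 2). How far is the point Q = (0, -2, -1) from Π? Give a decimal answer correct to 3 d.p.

5.133

AB = (10, 5, -10), AC = (-2, 0, -5); a normal to Π is AB × AC = (-25, 70, 10).
Using A: Π has equation -25x + 70y + 10z = 235.
n·Q − d = (-25)·(0) + (70)·(-2) + (10)·(-1) − 235 = -385; |n| = √5625.
Distance = |-385| / √5625 = 385/√5625 ≈ 5.133.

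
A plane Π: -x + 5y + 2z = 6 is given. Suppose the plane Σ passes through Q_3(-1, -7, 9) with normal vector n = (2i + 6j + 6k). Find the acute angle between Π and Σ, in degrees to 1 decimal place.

Σ: n·r = n·Q_3 gives 2x + 6y + 6z = 10.
cos θ = |n₁·n₂| / (|n₁||n₂|) = |40| / (√30 · √76).
θ = arccos(0.83771) ≈ 33.1°.

33.1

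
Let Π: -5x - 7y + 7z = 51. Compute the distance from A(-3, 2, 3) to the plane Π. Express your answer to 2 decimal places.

n·A − d = (-5)·(-3) + (-7)·(2) + (7)·(3) − 51 = -29; |n| = √123.
Distance = |-29| / √123 = 29/√123 ≈ 2.61.

2.61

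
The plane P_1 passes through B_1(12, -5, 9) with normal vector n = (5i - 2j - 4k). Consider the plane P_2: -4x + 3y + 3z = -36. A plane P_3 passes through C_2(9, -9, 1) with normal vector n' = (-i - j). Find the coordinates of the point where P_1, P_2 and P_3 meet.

(6, -6, 2)

P_1: n·r = n·B_1 gives 5x - 2y - 4z = 34.
P_3: n'·r = n'·C_2 gives -x - y = 0.
Solving the 3×3 linear system 5x - 2y - 4z = 34, -4x + 3y + 3z = -36, -x - y = 0 (e.g. by elimination or Cramer's rule, determinant = -7) gives (6, -6, 2).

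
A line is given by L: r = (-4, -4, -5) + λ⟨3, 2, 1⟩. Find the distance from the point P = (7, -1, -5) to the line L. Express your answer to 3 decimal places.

4.621

Taking (-4, -4, -5) on L with direction v = (3, 2, 1): w = P − (-4, -4, -5) = (11, 3, 0), and w × v = (3, -11, 13).
Distance = |w × v| / |v| = √299 / √14 ≈ 4.621.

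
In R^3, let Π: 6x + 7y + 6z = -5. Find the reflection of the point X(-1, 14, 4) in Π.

λ = (n·X − d)/|n|² = (116 − (-5))/121 = 1.
Reflection = X − 2λn = (-1, 14, 4) − 2·(6, 7, 6) = (-13, 0, -8).

(-13, 0, -8)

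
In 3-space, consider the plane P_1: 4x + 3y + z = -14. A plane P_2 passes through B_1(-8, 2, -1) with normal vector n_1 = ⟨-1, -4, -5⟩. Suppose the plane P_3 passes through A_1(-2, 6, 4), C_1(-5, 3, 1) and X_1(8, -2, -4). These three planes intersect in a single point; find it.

(-4, 1, -1)

P_2: n_1·r = n_1·B_1 gives -x - 4y - 5z = 5.
A_1C_1 = (-3, -3, -3), A_1X_1 = (10, -8, -8); a normal to P_3 is A_1C_1 × A_1X_1 = (0, -54, 54).
Using A_1: P_3 has equation -54y + 54z = -108.
Solving the 3×3 linear system 4x + 3y + z = -14, -x - 4y - 5z = 5, -54y + 54z = -108 (e.g. by elimination or Cramer's rule, determinant = -1728) gives (-4, 1, -1).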